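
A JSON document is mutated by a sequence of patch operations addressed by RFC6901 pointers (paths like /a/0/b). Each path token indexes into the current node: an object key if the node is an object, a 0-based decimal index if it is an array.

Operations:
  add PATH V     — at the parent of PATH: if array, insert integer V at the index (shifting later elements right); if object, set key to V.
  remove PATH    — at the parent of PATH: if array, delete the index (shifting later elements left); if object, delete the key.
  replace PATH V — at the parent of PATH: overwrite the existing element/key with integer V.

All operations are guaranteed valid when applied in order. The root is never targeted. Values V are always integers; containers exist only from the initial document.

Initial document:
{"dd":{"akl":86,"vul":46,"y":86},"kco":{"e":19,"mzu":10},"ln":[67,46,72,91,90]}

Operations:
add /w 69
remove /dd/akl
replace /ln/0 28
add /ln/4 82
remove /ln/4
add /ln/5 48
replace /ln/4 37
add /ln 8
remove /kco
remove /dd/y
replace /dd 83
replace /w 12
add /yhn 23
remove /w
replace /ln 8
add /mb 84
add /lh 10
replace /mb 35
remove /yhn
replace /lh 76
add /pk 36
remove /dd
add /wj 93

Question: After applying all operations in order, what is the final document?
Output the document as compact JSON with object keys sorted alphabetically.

After op 1 (add /w 69): {"dd":{"akl":86,"vul":46,"y":86},"kco":{"e":19,"mzu":10},"ln":[67,46,72,91,90],"w":69}
After op 2 (remove /dd/akl): {"dd":{"vul":46,"y":86},"kco":{"e":19,"mzu":10},"ln":[67,46,72,91,90],"w":69}
After op 3 (replace /ln/0 28): {"dd":{"vul":46,"y":86},"kco":{"e":19,"mzu":10},"ln":[28,46,72,91,90],"w":69}
After op 4 (add /ln/4 82): {"dd":{"vul":46,"y":86},"kco":{"e":19,"mzu":10},"ln":[28,46,72,91,82,90],"w":69}
After op 5 (remove /ln/4): {"dd":{"vul":46,"y":86},"kco":{"e":19,"mzu":10},"ln":[28,46,72,91,90],"w":69}
After op 6 (add /ln/5 48): {"dd":{"vul":46,"y":86},"kco":{"e":19,"mzu":10},"ln":[28,46,72,91,90,48],"w":69}
After op 7 (replace /ln/4 37): {"dd":{"vul":46,"y":86},"kco":{"e":19,"mzu":10},"ln":[28,46,72,91,37,48],"w":69}
After op 8 (add /ln 8): {"dd":{"vul":46,"y":86},"kco":{"e":19,"mzu":10},"ln":8,"w":69}
After op 9 (remove /kco): {"dd":{"vul":46,"y":86},"ln":8,"w":69}
After op 10 (remove /dd/y): {"dd":{"vul":46},"ln":8,"w":69}
After op 11 (replace /dd 83): {"dd":83,"ln":8,"w":69}
After op 12 (replace /w 12): {"dd":83,"ln":8,"w":12}
After op 13 (add /yhn 23): {"dd":83,"ln":8,"w":12,"yhn":23}
After op 14 (remove /w): {"dd":83,"ln":8,"yhn":23}
After op 15 (replace /ln 8): {"dd":83,"ln":8,"yhn":23}
After op 16 (add /mb 84): {"dd":83,"ln":8,"mb":84,"yhn":23}
After op 17 (add /lh 10): {"dd":83,"lh":10,"ln":8,"mb":84,"yhn":23}
After op 18 (replace /mb 35): {"dd":83,"lh":10,"ln":8,"mb":35,"yhn":23}
After op 19 (remove /yhn): {"dd":83,"lh":10,"ln":8,"mb":35}
After op 20 (replace /lh 76): {"dd":83,"lh":76,"ln":8,"mb":35}
After op 21 (add /pk 36): {"dd":83,"lh":76,"ln":8,"mb":35,"pk":36}
After op 22 (remove /dd): {"lh":76,"ln":8,"mb":35,"pk":36}
After op 23 (add /wj 93): {"lh":76,"ln":8,"mb":35,"pk":36,"wj":93}

Answer: {"lh":76,"ln":8,"mb":35,"pk":36,"wj":93}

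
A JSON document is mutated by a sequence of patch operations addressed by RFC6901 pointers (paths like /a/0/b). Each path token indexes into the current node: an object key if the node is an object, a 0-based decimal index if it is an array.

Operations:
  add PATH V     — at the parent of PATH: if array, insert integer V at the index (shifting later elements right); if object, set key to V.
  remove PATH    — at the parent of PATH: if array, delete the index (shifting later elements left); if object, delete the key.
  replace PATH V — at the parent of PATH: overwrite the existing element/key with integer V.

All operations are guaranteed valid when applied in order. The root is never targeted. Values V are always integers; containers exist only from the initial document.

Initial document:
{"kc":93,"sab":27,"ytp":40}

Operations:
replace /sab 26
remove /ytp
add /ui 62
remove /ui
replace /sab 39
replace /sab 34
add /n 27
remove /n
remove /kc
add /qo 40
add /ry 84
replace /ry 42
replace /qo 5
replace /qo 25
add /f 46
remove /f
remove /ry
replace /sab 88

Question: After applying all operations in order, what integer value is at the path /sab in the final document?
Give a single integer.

After op 1 (replace /sab 26): {"kc":93,"sab":26,"ytp":40}
After op 2 (remove /ytp): {"kc":93,"sab":26}
After op 3 (add /ui 62): {"kc":93,"sab":26,"ui":62}
After op 4 (remove /ui): {"kc":93,"sab":26}
After op 5 (replace /sab 39): {"kc":93,"sab":39}
After op 6 (replace /sab 34): {"kc":93,"sab":34}
After op 7 (add /n 27): {"kc":93,"n":27,"sab":34}
After op 8 (remove /n): {"kc":93,"sab":34}
After op 9 (remove /kc): {"sab":34}
After op 10 (add /qo 40): {"qo":40,"sab":34}
After op 11 (add /ry 84): {"qo":40,"ry":84,"sab":34}
After op 12 (replace /ry 42): {"qo":40,"ry":42,"sab":34}
After op 13 (replace /qo 5): {"qo":5,"ry":42,"sab":34}
After op 14 (replace /qo 25): {"qo":25,"ry":42,"sab":34}
After op 15 (add /f 46): {"f":46,"qo":25,"ry":42,"sab":34}
After op 16 (remove /f): {"qo":25,"ry":42,"sab":34}
After op 17 (remove /ry): {"qo":25,"sab":34}
After op 18 (replace /sab 88): {"qo":25,"sab":88}
Value at /sab: 88

Answer: 88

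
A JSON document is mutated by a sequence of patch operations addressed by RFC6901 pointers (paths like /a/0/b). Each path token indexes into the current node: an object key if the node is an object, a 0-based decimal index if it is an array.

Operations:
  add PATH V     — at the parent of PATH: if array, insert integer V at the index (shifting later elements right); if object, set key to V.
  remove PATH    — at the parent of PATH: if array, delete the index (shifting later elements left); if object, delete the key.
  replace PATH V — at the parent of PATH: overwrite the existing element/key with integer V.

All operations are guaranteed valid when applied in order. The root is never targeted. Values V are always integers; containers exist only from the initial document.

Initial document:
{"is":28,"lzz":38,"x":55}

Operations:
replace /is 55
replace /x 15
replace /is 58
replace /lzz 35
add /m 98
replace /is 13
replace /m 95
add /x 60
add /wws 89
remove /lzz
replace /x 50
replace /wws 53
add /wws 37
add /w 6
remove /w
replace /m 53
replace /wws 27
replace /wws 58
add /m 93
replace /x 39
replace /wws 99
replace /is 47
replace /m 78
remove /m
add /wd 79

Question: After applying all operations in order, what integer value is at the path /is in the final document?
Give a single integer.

After op 1 (replace /is 55): {"is":55,"lzz":38,"x":55}
After op 2 (replace /x 15): {"is":55,"lzz":38,"x":15}
After op 3 (replace /is 58): {"is":58,"lzz":38,"x":15}
After op 4 (replace /lzz 35): {"is":58,"lzz":35,"x":15}
After op 5 (add /m 98): {"is":58,"lzz":35,"m":98,"x":15}
After op 6 (replace /is 13): {"is":13,"lzz":35,"m":98,"x":15}
After op 7 (replace /m 95): {"is":13,"lzz":35,"m":95,"x":15}
After op 8 (add /x 60): {"is":13,"lzz":35,"m":95,"x":60}
After op 9 (add /wws 89): {"is":13,"lzz":35,"m":95,"wws":89,"x":60}
After op 10 (remove /lzz): {"is":13,"m":95,"wws":89,"x":60}
After op 11 (replace /x 50): {"is":13,"m":95,"wws":89,"x":50}
After op 12 (replace /wws 53): {"is":13,"m":95,"wws":53,"x":50}
After op 13 (add /wws 37): {"is":13,"m":95,"wws":37,"x":50}
After op 14 (add /w 6): {"is":13,"m":95,"w":6,"wws":37,"x":50}
After op 15 (remove /w): {"is":13,"m":95,"wws":37,"x":50}
After op 16 (replace /m 53): {"is":13,"m":53,"wws":37,"x":50}
After op 17 (replace /wws 27): {"is":13,"m":53,"wws":27,"x":50}
After op 18 (replace /wws 58): {"is":13,"m":53,"wws":58,"x":50}
After op 19 (add /m 93): {"is":13,"m":93,"wws":58,"x":50}
After op 20 (replace /x 39): {"is":13,"m":93,"wws":58,"x":39}
After op 21 (replace /wws 99): {"is":13,"m":93,"wws":99,"x":39}
After op 22 (replace /is 47): {"is":47,"m":93,"wws":99,"x":39}
After op 23 (replace /m 78): {"is":47,"m":78,"wws":99,"x":39}
After op 24 (remove /m): {"is":47,"wws":99,"x":39}
After op 25 (add /wd 79): {"is":47,"wd":79,"wws":99,"x":39}
Value at /is: 47

Answer: 47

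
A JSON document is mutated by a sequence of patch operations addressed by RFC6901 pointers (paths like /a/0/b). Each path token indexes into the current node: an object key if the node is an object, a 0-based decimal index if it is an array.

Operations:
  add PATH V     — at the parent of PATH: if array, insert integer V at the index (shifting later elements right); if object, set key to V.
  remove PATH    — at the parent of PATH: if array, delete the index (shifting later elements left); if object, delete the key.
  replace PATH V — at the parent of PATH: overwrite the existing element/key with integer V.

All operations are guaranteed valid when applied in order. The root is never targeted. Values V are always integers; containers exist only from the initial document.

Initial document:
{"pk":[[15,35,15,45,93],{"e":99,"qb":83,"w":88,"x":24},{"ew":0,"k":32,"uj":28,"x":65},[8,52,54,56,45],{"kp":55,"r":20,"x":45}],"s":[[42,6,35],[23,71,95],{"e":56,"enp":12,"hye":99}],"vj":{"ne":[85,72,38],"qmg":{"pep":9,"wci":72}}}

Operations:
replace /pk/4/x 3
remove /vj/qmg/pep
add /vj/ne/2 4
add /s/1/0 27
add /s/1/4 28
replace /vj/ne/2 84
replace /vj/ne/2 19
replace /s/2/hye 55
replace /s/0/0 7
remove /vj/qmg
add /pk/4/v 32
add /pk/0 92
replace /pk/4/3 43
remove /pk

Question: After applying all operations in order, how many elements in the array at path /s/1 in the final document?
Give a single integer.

Answer: 5

Derivation:
After op 1 (replace /pk/4/x 3): {"pk":[[15,35,15,45,93],{"e":99,"qb":83,"w":88,"x":24},{"ew":0,"k":32,"uj":28,"x":65},[8,52,54,56,45],{"kp":55,"r":20,"x":3}],"s":[[42,6,35],[23,71,95],{"e":56,"enp":12,"hye":99}],"vj":{"ne":[85,72,38],"qmg":{"pep":9,"wci":72}}}
After op 2 (remove /vj/qmg/pep): {"pk":[[15,35,15,45,93],{"e":99,"qb":83,"w":88,"x":24},{"ew":0,"k":32,"uj":28,"x":65},[8,52,54,56,45],{"kp":55,"r":20,"x":3}],"s":[[42,6,35],[23,71,95],{"e":56,"enp":12,"hye":99}],"vj":{"ne":[85,72,38],"qmg":{"wci":72}}}
After op 3 (add /vj/ne/2 4): {"pk":[[15,35,15,45,93],{"e":99,"qb":83,"w":88,"x":24},{"ew":0,"k":32,"uj":28,"x":65},[8,52,54,56,45],{"kp":55,"r":20,"x":3}],"s":[[42,6,35],[23,71,95],{"e":56,"enp":12,"hye":99}],"vj":{"ne":[85,72,4,38],"qmg":{"wci":72}}}
After op 4 (add /s/1/0 27): {"pk":[[15,35,15,45,93],{"e":99,"qb":83,"w":88,"x":24},{"ew":0,"k":32,"uj":28,"x":65},[8,52,54,56,45],{"kp":55,"r":20,"x":3}],"s":[[42,6,35],[27,23,71,95],{"e":56,"enp":12,"hye":99}],"vj":{"ne":[85,72,4,38],"qmg":{"wci":72}}}
After op 5 (add /s/1/4 28): {"pk":[[15,35,15,45,93],{"e":99,"qb":83,"w":88,"x":24},{"ew":0,"k":32,"uj":28,"x":65},[8,52,54,56,45],{"kp":55,"r":20,"x":3}],"s":[[42,6,35],[27,23,71,95,28],{"e":56,"enp":12,"hye":99}],"vj":{"ne":[85,72,4,38],"qmg":{"wci":72}}}
After op 6 (replace /vj/ne/2 84): {"pk":[[15,35,15,45,93],{"e":99,"qb":83,"w":88,"x":24},{"ew":0,"k":32,"uj":28,"x":65},[8,52,54,56,45],{"kp":55,"r":20,"x":3}],"s":[[42,6,35],[27,23,71,95,28],{"e":56,"enp":12,"hye":99}],"vj":{"ne":[85,72,84,38],"qmg":{"wci":72}}}
After op 7 (replace /vj/ne/2 19): {"pk":[[15,35,15,45,93],{"e":99,"qb":83,"w":88,"x":24},{"ew":0,"k":32,"uj":28,"x":65},[8,52,54,56,45],{"kp":55,"r":20,"x":3}],"s":[[42,6,35],[27,23,71,95,28],{"e":56,"enp":12,"hye":99}],"vj":{"ne":[85,72,19,38],"qmg":{"wci":72}}}
After op 8 (replace /s/2/hye 55): {"pk":[[15,35,15,45,93],{"e":99,"qb":83,"w":88,"x":24},{"ew":0,"k":32,"uj":28,"x":65},[8,52,54,56,45],{"kp":55,"r":20,"x":3}],"s":[[42,6,35],[27,23,71,95,28],{"e":56,"enp":12,"hye":55}],"vj":{"ne":[85,72,19,38],"qmg":{"wci":72}}}
After op 9 (replace /s/0/0 7): {"pk":[[15,35,15,45,93],{"e":99,"qb":83,"w":88,"x":24},{"ew":0,"k":32,"uj":28,"x":65},[8,52,54,56,45],{"kp":55,"r":20,"x":3}],"s":[[7,6,35],[27,23,71,95,28],{"e":56,"enp":12,"hye":55}],"vj":{"ne":[85,72,19,38],"qmg":{"wci":72}}}
After op 10 (remove /vj/qmg): {"pk":[[15,35,15,45,93],{"e":99,"qb":83,"w":88,"x":24},{"ew":0,"k":32,"uj":28,"x":65},[8,52,54,56,45],{"kp":55,"r":20,"x":3}],"s":[[7,6,35],[27,23,71,95,28],{"e":56,"enp":12,"hye":55}],"vj":{"ne":[85,72,19,38]}}
After op 11 (add /pk/4/v 32): {"pk":[[15,35,15,45,93],{"e":99,"qb":83,"w":88,"x":24},{"ew":0,"k":32,"uj":28,"x":65},[8,52,54,56,45],{"kp":55,"r":20,"v":32,"x":3}],"s":[[7,6,35],[27,23,71,95,28],{"e":56,"enp":12,"hye":55}],"vj":{"ne":[85,72,19,38]}}
After op 12 (add /pk/0 92): {"pk":[92,[15,35,15,45,93],{"e":99,"qb":83,"w":88,"x":24},{"ew":0,"k":32,"uj":28,"x":65},[8,52,54,56,45],{"kp":55,"r":20,"v":32,"x":3}],"s":[[7,6,35],[27,23,71,95,28],{"e":56,"enp":12,"hye":55}],"vj":{"ne":[85,72,19,38]}}
After op 13 (replace /pk/4/3 43): {"pk":[92,[15,35,15,45,93],{"e":99,"qb":83,"w":88,"x":24},{"ew":0,"k":32,"uj":28,"x":65},[8,52,54,43,45],{"kp":55,"r":20,"v":32,"x":3}],"s":[[7,6,35],[27,23,71,95,28],{"e":56,"enp":12,"hye":55}],"vj":{"ne":[85,72,19,38]}}
After op 14 (remove /pk): {"s":[[7,6,35],[27,23,71,95,28],{"e":56,"enp":12,"hye":55}],"vj":{"ne":[85,72,19,38]}}
Size at path /s/1: 5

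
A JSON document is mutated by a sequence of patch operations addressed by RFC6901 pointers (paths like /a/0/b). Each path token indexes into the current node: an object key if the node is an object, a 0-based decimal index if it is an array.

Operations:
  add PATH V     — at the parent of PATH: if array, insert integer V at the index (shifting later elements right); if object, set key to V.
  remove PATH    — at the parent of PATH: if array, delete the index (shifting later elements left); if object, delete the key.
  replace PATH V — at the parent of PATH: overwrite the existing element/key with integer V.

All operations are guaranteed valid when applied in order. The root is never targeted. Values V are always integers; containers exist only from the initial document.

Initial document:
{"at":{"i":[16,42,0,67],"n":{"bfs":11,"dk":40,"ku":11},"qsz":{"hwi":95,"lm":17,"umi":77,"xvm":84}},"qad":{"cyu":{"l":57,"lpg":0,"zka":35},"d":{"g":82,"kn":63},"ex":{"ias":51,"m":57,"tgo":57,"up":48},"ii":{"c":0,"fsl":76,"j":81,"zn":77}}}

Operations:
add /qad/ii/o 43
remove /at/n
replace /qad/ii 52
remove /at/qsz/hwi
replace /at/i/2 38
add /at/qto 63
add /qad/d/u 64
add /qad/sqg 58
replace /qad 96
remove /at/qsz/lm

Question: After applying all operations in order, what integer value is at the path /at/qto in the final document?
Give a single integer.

Answer: 63

Derivation:
After op 1 (add /qad/ii/o 43): {"at":{"i":[16,42,0,67],"n":{"bfs":11,"dk":40,"ku":11},"qsz":{"hwi":95,"lm":17,"umi":77,"xvm":84}},"qad":{"cyu":{"l":57,"lpg":0,"zka":35},"d":{"g":82,"kn":63},"ex":{"ias":51,"m":57,"tgo":57,"up":48},"ii":{"c":0,"fsl":76,"j":81,"o":43,"zn":77}}}
After op 2 (remove /at/n): {"at":{"i":[16,42,0,67],"qsz":{"hwi":95,"lm":17,"umi":77,"xvm":84}},"qad":{"cyu":{"l":57,"lpg":0,"zka":35},"d":{"g":82,"kn":63},"ex":{"ias":51,"m":57,"tgo":57,"up":48},"ii":{"c":0,"fsl":76,"j":81,"o":43,"zn":77}}}
After op 3 (replace /qad/ii 52): {"at":{"i":[16,42,0,67],"qsz":{"hwi":95,"lm":17,"umi":77,"xvm":84}},"qad":{"cyu":{"l":57,"lpg":0,"zka":35},"d":{"g":82,"kn":63},"ex":{"ias":51,"m":57,"tgo":57,"up":48},"ii":52}}
After op 4 (remove /at/qsz/hwi): {"at":{"i":[16,42,0,67],"qsz":{"lm":17,"umi":77,"xvm":84}},"qad":{"cyu":{"l":57,"lpg":0,"zka":35},"d":{"g":82,"kn":63},"ex":{"ias":51,"m":57,"tgo":57,"up":48},"ii":52}}
After op 5 (replace /at/i/2 38): {"at":{"i":[16,42,38,67],"qsz":{"lm":17,"umi":77,"xvm":84}},"qad":{"cyu":{"l":57,"lpg":0,"zka":35},"d":{"g":82,"kn":63},"ex":{"ias":51,"m":57,"tgo":57,"up":48},"ii":52}}
After op 6 (add /at/qto 63): {"at":{"i":[16,42,38,67],"qsz":{"lm":17,"umi":77,"xvm":84},"qto":63},"qad":{"cyu":{"l":57,"lpg":0,"zka":35},"d":{"g":82,"kn":63},"ex":{"ias":51,"m":57,"tgo":57,"up":48},"ii":52}}
After op 7 (add /qad/d/u 64): {"at":{"i":[16,42,38,67],"qsz":{"lm":17,"umi":77,"xvm":84},"qto":63},"qad":{"cyu":{"l":57,"lpg":0,"zka":35},"d":{"g":82,"kn":63,"u":64},"ex":{"ias":51,"m":57,"tgo":57,"up":48},"ii":52}}
After op 8 (add /qad/sqg 58): {"at":{"i":[16,42,38,67],"qsz":{"lm":17,"umi":77,"xvm":84},"qto":63},"qad":{"cyu":{"l":57,"lpg":0,"zka":35},"d":{"g":82,"kn":63,"u":64},"ex":{"ias":51,"m":57,"tgo":57,"up":48},"ii":52,"sqg":58}}
After op 9 (replace /qad 96): {"at":{"i":[16,42,38,67],"qsz":{"lm":17,"umi":77,"xvm":84},"qto":63},"qad":96}
After op 10 (remove /at/qsz/lm): {"at":{"i":[16,42,38,67],"qsz":{"umi":77,"xvm":84},"qto":63},"qad":96}
Value at /at/qto: 63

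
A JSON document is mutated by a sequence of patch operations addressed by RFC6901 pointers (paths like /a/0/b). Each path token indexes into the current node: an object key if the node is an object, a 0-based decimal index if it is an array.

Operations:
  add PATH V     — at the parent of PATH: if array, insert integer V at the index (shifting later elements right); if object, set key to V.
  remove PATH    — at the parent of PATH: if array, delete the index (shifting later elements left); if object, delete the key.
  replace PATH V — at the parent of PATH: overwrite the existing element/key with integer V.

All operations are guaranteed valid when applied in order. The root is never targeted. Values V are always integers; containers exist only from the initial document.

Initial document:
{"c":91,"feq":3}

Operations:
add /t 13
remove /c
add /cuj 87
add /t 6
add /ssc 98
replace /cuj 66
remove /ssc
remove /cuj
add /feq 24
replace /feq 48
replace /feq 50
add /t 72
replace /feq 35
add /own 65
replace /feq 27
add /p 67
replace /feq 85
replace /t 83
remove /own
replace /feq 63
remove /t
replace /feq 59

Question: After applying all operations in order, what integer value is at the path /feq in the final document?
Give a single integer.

After op 1 (add /t 13): {"c":91,"feq":3,"t":13}
After op 2 (remove /c): {"feq":3,"t":13}
After op 3 (add /cuj 87): {"cuj":87,"feq":3,"t":13}
After op 4 (add /t 6): {"cuj":87,"feq":3,"t":6}
After op 5 (add /ssc 98): {"cuj":87,"feq":3,"ssc":98,"t":6}
After op 6 (replace /cuj 66): {"cuj":66,"feq":3,"ssc":98,"t":6}
After op 7 (remove /ssc): {"cuj":66,"feq":3,"t":6}
After op 8 (remove /cuj): {"feq":3,"t":6}
After op 9 (add /feq 24): {"feq":24,"t":6}
After op 10 (replace /feq 48): {"feq":48,"t":6}
After op 11 (replace /feq 50): {"feq":50,"t":6}
After op 12 (add /t 72): {"feq":50,"t":72}
After op 13 (replace /feq 35): {"feq":35,"t":72}
After op 14 (add /own 65): {"feq":35,"own":65,"t":72}
After op 15 (replace /feq 27): {"feq":27,"own":65,"t":72}
After op 16 (add /p 67): {"feq":27,"own":65,"p":67,"t":72}
After op 17 (replace /feq 85): {"feq":85,"own":65,"p":67,"t":72}
After op 18 (replace /t 83): {"feq":85,"own":65,"p":67,"t":83}
After op 19 (remove /own): {"feq":85,"p":67,"t":83}
After op 20 (replace /feq 63): {"feq":63,"p":67,"t":83}
After op 21 (remove /t): {"feq":63,"p":67}
After op 22 (replace /feq 59): {"feq":59,"p":67}
Value at /feq: 59

Answer: 59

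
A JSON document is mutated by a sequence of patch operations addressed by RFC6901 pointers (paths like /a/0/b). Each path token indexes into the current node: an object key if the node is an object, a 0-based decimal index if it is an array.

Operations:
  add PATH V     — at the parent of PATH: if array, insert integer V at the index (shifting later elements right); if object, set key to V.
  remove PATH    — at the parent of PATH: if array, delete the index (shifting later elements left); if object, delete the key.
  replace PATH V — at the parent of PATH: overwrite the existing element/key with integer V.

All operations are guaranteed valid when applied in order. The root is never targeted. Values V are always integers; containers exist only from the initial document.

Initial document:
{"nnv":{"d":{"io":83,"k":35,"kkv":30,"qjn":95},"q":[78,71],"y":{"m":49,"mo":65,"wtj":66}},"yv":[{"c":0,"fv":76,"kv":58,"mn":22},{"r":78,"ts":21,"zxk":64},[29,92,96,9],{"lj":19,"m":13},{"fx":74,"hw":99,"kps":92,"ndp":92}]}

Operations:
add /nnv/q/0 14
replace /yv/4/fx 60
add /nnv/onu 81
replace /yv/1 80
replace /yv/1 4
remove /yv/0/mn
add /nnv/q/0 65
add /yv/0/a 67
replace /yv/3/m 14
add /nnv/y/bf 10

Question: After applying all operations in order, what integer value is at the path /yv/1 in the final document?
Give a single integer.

Answer: 4

Derivation:
After op 1 (add /nnv/q/0 14): {"nnv":{"d":{"io":83,"k":35,"kkv":30,"qjn":95},"q":[14,78,71],"y":{"m":49,"mo":65,"wtj":66}},"yv":[{"c":0,"fv":76,"kv":58,"mn":22},{"r":78,"ts":21,"zxk":64},[29,92,96,9],{"lj":19,"m":13},{"fx":74,"hw":99,"kps":92,"ndp":92}]}
After op 2 (replace /yv/4/fx 60): {"nnv":{"d":{"io":83,"k":35,"kkv":30,"qjn":95},"q":[14,78,71],"y":{"m":49,"mo":65,"wtj":66}},"yv":[{"c":0,"fv":76,"kv":58,"mn":22},{"r":78,"ts":21,"zxk":64},[29,92,96,9],{"lj":19,"m":13},{"fx":60,"hw":99,"kps":92,"ndp":92}]}
After op 3 (add /nnv/onu 81): {"nnv":{"d":{"io":83,"k":35,"kkv":30,"qjn":95},"onu":81,"q":[14,78,71],"y":{"m":49,"mo":65,"wtj":66}},"yv":[{"c":0,"fv":76,"kv":58,"mn":22},{"r":78,"ts":21,"zxk":64},[29,92,96,9],{"lj":19,"m":13},{"fx":60,"hw":99,"kps":92,"ndp":92}]}
After op 4 (replace /yv/1 80): {"nnv":{"d":{"io":83,"k":35,"kkv":30,"qjn":95},"onu":81,"q":[14,78,71],"y":{"m":49,"mo":65,"wtj":66}},"yv":[{"c":0,"fv":76,"kv":58,"mn":22},80,[29,92,96,9],{"lj":19,"m":13},{"fx":60,"hw":99,"kps":92,"ndp":92}]}
After op 5 (replace /yv/1 4): {"nnv":{"d":{"io":83,"k":35,"kkv":30,"qjn":95},"onu":81,"q":[14,78,71],"y":{"m":49,"mo":65,"wtj":66}},"yv":[{"c":0,"fv":76,"kv":58,"mn":22},4,[29,92,96,9],{"lj":19,"m":13},{"fx":60,"hw":99,"kps":92,"ndp":92}]}
After op 6 (remove /yv/0/mn): {"nnv":{"d":{"io":83,"k":35,"kkv":30,"qjn":95},"onu":81,"q":[14,78,71],"y":{"m":49,"mo":65,"wtj":66}},"yv":[{"c":0,"fv":76,"kv":58},4,[29,92,96,9],{"lj":19,"m":13},{"fx":60,"hw":99,"kps":92,"ndp":92}]}
After op 7 (add /nnv/q/0 65): {"nnv":{"d":{"io":83,"k":35,"kkv":30,"qjn":95},"onu":81,"q":[65,14,78,71],"y":{"m":49,"mo":65,"wtj":66}},"yv":[{"c":0,"fv":76,"kv":58},4,[29,92,96,9],{"lj":19,"m":13},{"fx":60,"hw":99,"kps":92,"ndp":92}]}
After op 8 (add /yv/0/a 67): {"nnv":{"d":{"io":83,"k":35,"kkv":30,"qjn":95},"onu":81,"q":[65,14,78,71],"y":{"m":49,"mo":65,"wtj":66}},"yv":[{"a":67,"c":0,"fv":76,"kv":58},4,[29,92,96,9],{"lj":19,"m":13},{"fx":60,"hw":99,"kps":92,"ndp":92}]}
After op 9 (replace /yv/3/m 14): {"nnv":{"d":{"io":83,"k":35,"kkv":30,"qjn":95},"onu":81,"q":[65,14,78,71],"y":{"m":49,"mo":65,"wtj":66}},"yv":[{"a":67,"c":0,"fv":76,"kv":58},4,[29,92,96,9],{"lj":19,"m":14},{"fx":60,"hw":99,"kps":92,"ndp":92}]}
After op 10 (add /nnv/y/bf 10): {"nnv":{"d":{"io":83,"k":35,"kkv":30,"qjn":95},"onu":81,"q":[65,14,78,71],"y":{"bf":10,"m":49,"mo":65,"wtj":66}},"yv":[{"a":67,"c":0,"fv":76,"kv":58},4,[29,92,96,9],{"lj":19,"m":14},{"fx":60,"hw":99,"kps":92,"ndp":92}]}
Value at /yv/1: 4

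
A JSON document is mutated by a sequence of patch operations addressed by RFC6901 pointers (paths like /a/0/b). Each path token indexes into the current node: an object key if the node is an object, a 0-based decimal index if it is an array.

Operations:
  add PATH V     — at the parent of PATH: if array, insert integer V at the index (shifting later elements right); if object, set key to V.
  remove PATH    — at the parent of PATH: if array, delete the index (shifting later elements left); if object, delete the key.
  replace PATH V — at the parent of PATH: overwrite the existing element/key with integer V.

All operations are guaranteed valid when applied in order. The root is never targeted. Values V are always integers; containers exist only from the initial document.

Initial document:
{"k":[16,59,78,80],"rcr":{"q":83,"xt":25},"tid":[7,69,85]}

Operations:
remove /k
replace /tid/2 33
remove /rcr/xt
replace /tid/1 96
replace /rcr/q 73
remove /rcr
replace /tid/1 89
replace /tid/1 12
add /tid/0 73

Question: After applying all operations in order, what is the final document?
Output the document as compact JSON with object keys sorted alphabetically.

After op 1 (remove /k): {"rcr":{"q":83,"xt":25},"tid":[7,69,85]}
After op 2 (replace /tid/2 33): {"rcr":{"q":83,"xt":25},"tid":[7,69,33]}
After op 3 (remove /rcr/xt): {"rcr":{"q":83},"tid":[7,69,33]}
After op 4 (replace /tid/1 96): {"rcr":{"q":83},"tid":[7,96,33]}
After op 5 (replace /rcr/q 73): {"rcr":{"q":73},"tid":[7,96,33]}
After op 6 (remove /rcr): {"tid":[7,96,33]}
After op 7 (replace /tid/1 89): {"tid":[7,89,33]}
After op 8 (replace /tid/1 12): {"tid":[7,12,33]}
After op 9 (add /tid/0 73): {"tid":[73,7,12,33]}

Answer: {"tid":[73,7,12,33]}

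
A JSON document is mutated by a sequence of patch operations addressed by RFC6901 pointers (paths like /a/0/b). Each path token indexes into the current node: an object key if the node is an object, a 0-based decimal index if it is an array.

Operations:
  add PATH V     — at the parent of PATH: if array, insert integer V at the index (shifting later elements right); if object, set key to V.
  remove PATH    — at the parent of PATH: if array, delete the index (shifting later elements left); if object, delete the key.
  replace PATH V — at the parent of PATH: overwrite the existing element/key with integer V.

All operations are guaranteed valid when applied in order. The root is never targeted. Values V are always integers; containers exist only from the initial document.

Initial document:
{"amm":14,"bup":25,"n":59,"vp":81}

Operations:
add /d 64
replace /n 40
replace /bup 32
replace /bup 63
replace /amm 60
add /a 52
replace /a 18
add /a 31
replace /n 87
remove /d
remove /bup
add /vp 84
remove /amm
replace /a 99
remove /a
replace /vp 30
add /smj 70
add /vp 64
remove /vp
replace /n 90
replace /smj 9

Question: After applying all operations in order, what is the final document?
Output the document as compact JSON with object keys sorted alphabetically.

Answer: {"n":90,"smj":9}

Derivation:
After op 1 (add /d 64): {"amm":14,"bup":25,"d":64,"n":59,"vp":81}
After op 2 (replace /n 40): {"amm":14,"bup":25,"d":64,"n":40,"vp":81}
After op 3 (replace /bup 32): {"amm":14,"bup":32,"d":64,"n":40,"vp":81}
After op 4 (replace /bup 63): {"amm":14,"bup":63,"d":64,"n":40,"vp":81}
After op 5 (replace /amm 60): {"amm":60,"bup":63,"d":64,"n":40,"vp":81}
After op 6 (add /a 52): {"a":52,"amm":60,"bup":63,"d":64,"n":40,"vp":81}
After op 7 (replace /a 18): {"a":18,"amm":60,"bup":63,"d":64,"n":40,"vp":81}
After op 8 (add /a 31): {"a":31,"amm":60,"bup":63,"d":64,"n":40,"vp":81}
After op 9 (replace /n 87): {"a":31,"amm":60,"bup":63,"d":64,"n":87,"vp":81}
After op 10 (remove /d): {"a":31,"amm":60,"bup":63,"n":87,"vp":81}
After op 11 (remove /bup): {"a":31,"amm":60,"n":87,"vp":81}
After op 12 (add /vp 84): {"a":31,"amm":60,"n":87,"vp":84}
After op 13 (remove /amm): {"a":31,"n":87,"vp":84}
After op 14 (replace /a 99): {"a":99,"n":87,"vp":84}
After op 15 (remove /a): {"n":87,"vp":84}
After op 16 (replace /vp 30): {"n":87,"vp":30}
After op 17 (add /smj 70): {"n":87,"smj":70,"vp":30}
After op 18 (add /vp 64): {"n":87,"smj":70,"vp":64}
After op 19 (remove /vp): {"n":87,"smj":70}
After op 20 (replace /n 90): {"n":90,"smj":70}
After op 21 (replace /smj 9): {"n":90,"smj":9}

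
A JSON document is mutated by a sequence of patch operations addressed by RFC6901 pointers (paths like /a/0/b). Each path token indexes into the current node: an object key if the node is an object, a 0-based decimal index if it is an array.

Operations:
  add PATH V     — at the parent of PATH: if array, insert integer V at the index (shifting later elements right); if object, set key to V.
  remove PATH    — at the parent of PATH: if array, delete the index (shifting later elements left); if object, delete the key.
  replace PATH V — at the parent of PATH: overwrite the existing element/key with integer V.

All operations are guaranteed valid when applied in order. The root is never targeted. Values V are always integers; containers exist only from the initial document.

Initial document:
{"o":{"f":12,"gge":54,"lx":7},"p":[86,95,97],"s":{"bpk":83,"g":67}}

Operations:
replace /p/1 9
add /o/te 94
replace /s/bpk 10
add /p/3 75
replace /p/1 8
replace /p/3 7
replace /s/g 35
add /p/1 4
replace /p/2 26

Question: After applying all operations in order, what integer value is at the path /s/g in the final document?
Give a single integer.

After op 1 (replace /p/1 9): {"o":{"f":12,"gge":54,"lx":7},"p":[86,9,97],"s":{"bpk":83,"g":67}}
After op 2 (add /o/te 94): {"o":{"f":12,"gge":54,"lx":7,"te":94},"p":[86,9,97],"s":{"bpk":83,"g":67}}
After op 3 (replace /s/bpk 10): {"o":{"f":12,"gge":54,"lx":7,"te":94},"p":[86,9,97],"s":{"bpk":10,"g":67}}
After op 4 (add /p/3 75): {"o":{"f":12,"gge":54,"lx":7,"te":94},"p":[86,9,97,75],"s":{"bpk":10,"g":67}}
After op 5 (replace /p/1 8): {"o":{"f":12,"gge":54,"lx":7,"te":94},"p":[86,8,97,75],"s":{"bpk":10,"g":67}}
After op 6 (replace /p/3 7): {"o":{"f":12,"gge":54,"lx":7,"te":94},"p":[86,8,97,7],"s":{"bpk":10,"g":67}}
After op 7 (replace /s/g 35): {"o":{"f":12,"gge":54,"lx":7,"te":94},"p":[86,8,97,7],"s":{"bpk":10,"g":35}}
After op 8 (add /p/1 4): {"o":{"f":12,"gge":54,"lx":7,"te":94},"p":[86,4,8,97,7],"s":{"bpk":10,"g":35}}
After op 9 (replace /p/2 26): {"o":{"f":12,"gge":54,"lx":7,"te":94},"p":[86,4,26,97,7],"s":{"bpk":10,"g":35}}
Value at /s/g: 35

Answer: 35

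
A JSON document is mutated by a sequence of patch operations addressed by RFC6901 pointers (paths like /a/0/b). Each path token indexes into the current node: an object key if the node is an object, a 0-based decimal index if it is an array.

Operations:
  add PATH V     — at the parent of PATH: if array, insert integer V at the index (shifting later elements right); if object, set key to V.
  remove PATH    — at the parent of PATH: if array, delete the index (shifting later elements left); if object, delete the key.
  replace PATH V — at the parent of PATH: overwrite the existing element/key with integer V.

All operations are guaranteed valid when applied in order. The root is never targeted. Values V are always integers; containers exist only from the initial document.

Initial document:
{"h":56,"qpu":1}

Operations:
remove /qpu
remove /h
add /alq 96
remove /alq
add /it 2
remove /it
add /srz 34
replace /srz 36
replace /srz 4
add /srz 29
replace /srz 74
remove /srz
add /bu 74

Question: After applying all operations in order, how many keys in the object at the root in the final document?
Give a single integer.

Answer: 1

Derivation:
After op 1 (remove /qpu): {"h":56}
After op 2 (remove /h): {}
After op 3 (add /alq 96): {"alq":96}
After op 4 (remove /alq): {}
After op 5 (add /it 2): {"it":2}
After op 6 (remove /it): {}
After op 7 (add /srz 34): {"srz":34}
After op 8 (replace /srz 36): {"srz":36}
After op 9 (replace /srz 4): {"srz":4}
After op 10 (add /srz 29): {"srz":29}
After op 11 (replace /srz 74): {"srz":74}
After op 12 (remove /srz): {}
After op 13 (add /bu 74): {"bu":74}
Size at the root: 1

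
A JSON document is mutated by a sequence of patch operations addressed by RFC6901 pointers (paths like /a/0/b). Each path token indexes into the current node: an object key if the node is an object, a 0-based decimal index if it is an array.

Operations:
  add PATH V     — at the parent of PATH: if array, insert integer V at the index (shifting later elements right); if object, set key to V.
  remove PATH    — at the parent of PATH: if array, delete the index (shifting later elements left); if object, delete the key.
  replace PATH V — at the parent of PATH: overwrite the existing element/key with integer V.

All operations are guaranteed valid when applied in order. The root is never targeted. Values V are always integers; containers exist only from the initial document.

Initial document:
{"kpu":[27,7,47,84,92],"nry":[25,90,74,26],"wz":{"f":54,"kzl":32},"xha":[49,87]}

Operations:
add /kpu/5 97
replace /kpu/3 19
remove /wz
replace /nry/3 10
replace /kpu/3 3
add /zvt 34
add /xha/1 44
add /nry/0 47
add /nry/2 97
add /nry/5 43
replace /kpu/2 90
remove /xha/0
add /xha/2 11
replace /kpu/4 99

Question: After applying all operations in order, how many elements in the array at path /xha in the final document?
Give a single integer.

After op 1 (add /kpu/5 97): {"kpu":[27,7,47,84,92,97],"nry":[25,90,74,26],"wz":{"f":54,"kzl":32},"xha":[49,87]}
After op 2 (replace /kpu/3 19): {"kpu":[27,7,47,19,92,97],"nry":[25,90,74,26],"wz":{"f":54,"kzl":32},"xha":[49,87]}
After op 3 (remove /wz): {"kpu":[27,7,47,19,92,97],"nry":[25,90,74,26],"xha":[49,87]}
After op 4 (replace /nry/3 10): {"kpu":[27,7,47,19,92,97],"nry":[25,90,74,10],"xha":[49,87]}
After op 5 (replace /kpu/3 3): {"kpu":[27,7,47,3,92,97],"nry":[25,90,74,10],"xha":[49,87]}
After op 6 (add /zvt 34): {"kpu":[27,7,47,3,92,97],"nry":[25,90,74,10],"xha":[49,87],"zvt":34}
After op 7 (add /xha/1 44): {"kpu":[27,7,47,3,92,97],"nry":[25,90,74,10],"xha":[49,44,87],"zvt":34}
After op 8 (add /nry/0 47): {"kpu":[27,7,47,3,92,97],"nry":[47,25,90,74,10],"xha":[49,44,87],"zvt":34}
After op 9 (add /nry/2 97): {"kpu":[27,7,47,3,92,97],"nry":[47,25,97,90,74,10],"xha":[49,44,87],"zvt":34}
After op 10 (add /nry/5 43): {"kpu":[27,7,47,3,92,97],"nry":[47,25,97,90,74,43,10],"xha":[49,44,87],"zvt":34}
After op 11 (replace /kpu/2 90): {"kpu":[27,7,90,3,92,97],"nry":[47,25,97,90,74,43,10],"xha":[49,44,87],"zvt":34}
After op 12 (remove /xha/0): {"kpu":[27,7,90,3,92,97],"nry":[47,25,97,90,74,43,10],"xha":[44,87],"zvt":34}
After op 13 (add /xha/2 11): {"kpu":[27,7,90,3,92,97],"nry":[47,25,97,90,74,43,10],"xha":[44,87,11],"zvt":34}
After op 14 (replace /kpu/4 99): {"kpu":[27,7,90,3,99,97],"nry":[47,25,97,90,74,43,10],"xha":[44,87,11],"zvt":34}
Size at path /xha: 3

Answer: 3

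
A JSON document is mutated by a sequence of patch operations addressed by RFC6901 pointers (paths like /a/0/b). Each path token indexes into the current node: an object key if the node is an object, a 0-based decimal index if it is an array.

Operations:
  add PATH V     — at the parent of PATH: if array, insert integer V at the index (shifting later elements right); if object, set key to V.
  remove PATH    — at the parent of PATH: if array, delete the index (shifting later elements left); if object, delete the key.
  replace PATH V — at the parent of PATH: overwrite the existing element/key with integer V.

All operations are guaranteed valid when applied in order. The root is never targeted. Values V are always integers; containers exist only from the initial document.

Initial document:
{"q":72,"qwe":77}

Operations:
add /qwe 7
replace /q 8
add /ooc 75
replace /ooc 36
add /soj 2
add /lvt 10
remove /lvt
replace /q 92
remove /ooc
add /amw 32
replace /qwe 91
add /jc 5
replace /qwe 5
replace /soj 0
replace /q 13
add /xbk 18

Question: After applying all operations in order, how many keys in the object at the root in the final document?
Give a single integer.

Answer: 6

Derivation:
After op 1 (add /qwe 7): {"q":72,"qwe":7}
After op 2 (replace /q 8): {"q":8,"qwe":7}
After op 3 (add /ooc 75): {"ooc":75,"q":8,"qwe":7}
After op 4 (replace /ooc 36): {"ooc":36,"q":8,"qwe":7}
After op 5 (add /soj 2): {"ooc":36,"q":8,"qwe":7,"soj":2}
After op 6 (add /lvt 10): {"lvt":10,"ooc":36,"q":8,"qwe":7,"soj":2}
After op 7 (remove /lvt): {"ooc":36,"q":8,"qwe":7,"soj":2}
After op 8 (replace /q 92): {"ooc":36,"q":92,"qwe":7,"soj":2}
After op 9 (remove /ooc): {"q":92,"qwe":7,"soj":2}
After op 10 (add /amw 32): {"amw":32,"q":92,"qwe":7,"soj":2}
After op 11 (replace /qwe 91): {"amw":32,"q":92,"qwe":91,"soj":2}
After op 12 (add /jc 5): {"amw":32,"jc":5,"q":92,"qwe":91,"soj":2}
After op 13 (replace /qwe 5): {"amw":32,"jc":5,"q":92,"qwe":5,"soj":2}
After op 14 (replace /soj 0): {"amw":32,"jc":5,"q":92,"qwe":5,"soj":0}
After op 15 (replace /q 13): {"amw":32,"jc":5,"q":13,"qwe":5,"soj":0}
After op 16 (add /xbk 18): {"amw":32,"jc":5,"q":13,"qwe":5,"soj":0,"xbk":18}
Size at the root: 6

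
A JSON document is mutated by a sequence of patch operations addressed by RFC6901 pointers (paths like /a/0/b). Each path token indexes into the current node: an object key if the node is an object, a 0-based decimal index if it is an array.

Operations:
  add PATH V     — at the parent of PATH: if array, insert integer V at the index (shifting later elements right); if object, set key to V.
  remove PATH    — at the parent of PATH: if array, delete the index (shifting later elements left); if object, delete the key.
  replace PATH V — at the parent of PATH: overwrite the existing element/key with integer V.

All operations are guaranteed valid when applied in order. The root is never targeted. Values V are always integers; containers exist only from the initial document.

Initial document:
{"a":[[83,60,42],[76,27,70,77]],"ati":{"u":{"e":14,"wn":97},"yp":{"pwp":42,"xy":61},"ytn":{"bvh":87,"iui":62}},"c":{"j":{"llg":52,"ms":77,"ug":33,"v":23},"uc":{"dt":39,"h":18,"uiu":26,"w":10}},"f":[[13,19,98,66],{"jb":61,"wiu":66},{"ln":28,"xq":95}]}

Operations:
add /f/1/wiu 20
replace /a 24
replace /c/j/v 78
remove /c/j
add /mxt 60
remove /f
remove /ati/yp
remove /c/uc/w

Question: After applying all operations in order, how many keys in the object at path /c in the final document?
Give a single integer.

Answer: 1

Derivation:
After op 1 (add /f/1/wiu 20): {"a":[[83,60,42],[76,27,70,77]],"ati":{"u":{"e":14,"wn":97},"yp":{"pwp":42,"xy":61},"ytn":{"bvh":87,"iui":62}},"c":{"j":{"llg":52,"ms":77,"ug":33,"v":23},"uc":{"dt":39,"h":18,"uiu":26,"w":10}},"f":[[13,19,98,66],{"jb":61,"wiu":20},{"ln":28,"xq":95}]}
After op 2 (replace /a 24): {"a":24,"ati":{"u":{"e":14,"wn":97},"yp":{"pwp":42,"xy":61},"ytn":{"bvh":87,"iui":62}},"c":{"j":{"llg":52,"ms":77,"ug":33,"v":23},"uc":{"dt":39,"h":18,"uiu":26,"w":10}},"f":[[13,19,98,66],{"jb":61,"wiu":20},{"ln":28,"xq":95}]}
After op 3 (replace /c/j/v 78): {"a":24,"ati":{"u":{"e":14,"wn":97},"yp":{"pwp":42,"xy":61},"ytn":{"bvh":87,"iui":62}},"c":{"j":{"llg":52,"ms":77,"ug":33,"v":78},"uc":{"dt":39,"h":18,"uiu":26,"w":10}},"f":[[13,19,98,66],{"jb":61,"wiu":20},{"ln":28,"xq":95}]}
After op 4 (remove /c/j): {"a":24,"ati":{"u":{"e":14,"wn":97},"yp":{"pwp":42,"xy":61},"ytn":{"bvh":87,"iui":62}},"c":{"uc":{"dt":39,"h":18,"uiu":26,"w":10}},"f":[[13,19,98,66],{"jb":61,"wiu":20},{"ln":28,"xq":95}]}
After op 5 (add /mxt 60): {"a":24,"ati":{"u":{"e":14,"wn":97},"yp":{"pwp":42,"xy":61},"ytn":{"bvh":87,"iui":62}},"c":{"uc":{"dt":39,"h":18,"uiu":26,"w":10}},"f":[[13,19,98,66],{"jb":61,"wiu":20},{"ln":28,"xq":95}],"mxt":60}
After op 6 (remove /f): {"a":24,"ati":{"u":{"e":14,"wn":97},"yp":{"pwp":42,"xy":61},"ytn":{"bvh":87,"iui":62}},"c":{"uc":{"dt":39,"h":18,"uiu":26,"w":10}},"mxt":60}
After op 7 (remove /ati/yp): {"a":24,"ati":{"u":{"e":14,"wn":97},"ytn":{"bvh":87,"iui":62}},"c":{"uc":{"dt":39,"h":18,"uiu":26,"w":10}},"mxt":60}
After op 8 (remove /c/uc/w): {"a":24,"ati":{"u":{"e":14,"wn":97},"ytn":{"bvh":87,"iui":62}},"c":{"uc":{"dt":39,"h":18,"uiu":26}},"mxt":60}
Size at path /c: 1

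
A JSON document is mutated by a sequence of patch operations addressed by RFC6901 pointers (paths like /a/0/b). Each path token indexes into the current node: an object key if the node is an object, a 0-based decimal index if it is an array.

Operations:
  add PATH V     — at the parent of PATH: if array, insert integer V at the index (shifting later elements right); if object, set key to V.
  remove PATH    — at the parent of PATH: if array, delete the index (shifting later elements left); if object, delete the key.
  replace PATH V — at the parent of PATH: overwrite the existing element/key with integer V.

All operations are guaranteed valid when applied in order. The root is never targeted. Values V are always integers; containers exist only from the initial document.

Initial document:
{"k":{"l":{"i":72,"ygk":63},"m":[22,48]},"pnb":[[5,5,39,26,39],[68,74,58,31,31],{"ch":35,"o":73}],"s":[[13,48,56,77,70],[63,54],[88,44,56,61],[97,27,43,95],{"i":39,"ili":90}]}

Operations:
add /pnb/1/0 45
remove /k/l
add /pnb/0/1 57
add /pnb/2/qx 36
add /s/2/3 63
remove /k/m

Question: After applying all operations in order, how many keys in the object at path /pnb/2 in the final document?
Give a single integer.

After op 1 (add /pnb/1/0 45): {"k":{"l":{"i":72,"ygk":63},"m":[22,48]},"pnb":[[5,5,39,26,39],[45,68,74,58,31,31],{"ch":35,"o":73}],"s":[[13,48,56,77,70],[63,54],[88,44,56,61],[97,27,43,95],{"i":39,"ili":90}]}
After op 2 (remove /k/l): {"k":{"m":[22,48]},"pnb":[[5,5,39,26,39],[45,68,74,58,31,31],{"ch":35,"o":73}],"s":[[13,48,56,77,70],[63,54],[88,44,56,61],[97,27,43,95],{"i":39,"ili":90}]}
After op 3 (add /pnb/0/1 57): {"k":{"m":[22,48]},"pnb":[[5,57,5,39,26,39],[45,68,74,58,31,31],{"ch":35,"o":73}],"s":[[13,48,56,77,70],[63,54],[88,44,56,61],[97,27,43,95],{"i":39,"ili":90}]}
After op 4 (add /pnb/2/qx 36): {"k":{"m":[22,48]},"pnb":[[5,57,5,39,26,39],[45,68,74,58,31,31],{"ch":35,"o":73,"qx":36}],"s":[[13,48,56,77,70],[63,54],[88,44,56,61],[97,27,43,95],{"i":39,"ili":90}]}
After op 5 (add /s/2/3 63): {"k":{"m":[22,48]},"pnb":[[5,57,5,39,26,39],[45,68,74,58,31,31],{"ch":35,"o":73,"qx":36}],"s":[[13,48,56,77,70],[63,54],[88,44,56,63,61],[97,27,43,95],{"i":39,"ili":90}]}
After op 6 (remove /k/m): {"k":{},"pnb":[[5,57,5,39,26,39],[45,68,74,58,31,31],{"ch":35,"o":73,"qx":36}],"s":[[13,48,56,77,70],[63,54],[88,44,56,63,61],[97,27,43,95],{"i":39,"ili":90}]}
Size at path /pnb/2: 3

Answer: 3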